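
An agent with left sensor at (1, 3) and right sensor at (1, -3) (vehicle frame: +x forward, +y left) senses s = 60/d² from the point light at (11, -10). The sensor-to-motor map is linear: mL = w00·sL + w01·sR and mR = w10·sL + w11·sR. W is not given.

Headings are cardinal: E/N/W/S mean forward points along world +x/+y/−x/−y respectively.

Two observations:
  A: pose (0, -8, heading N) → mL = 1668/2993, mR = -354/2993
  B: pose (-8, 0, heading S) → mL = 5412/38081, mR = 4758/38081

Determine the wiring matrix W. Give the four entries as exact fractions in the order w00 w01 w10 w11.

1/2 1/2 1 -1/2

obs A: pose=(0,-8,N) → sL=12/41, sR=60/73, mL=1668/2993, mR=-354/2993
obs B: pose=(-8,0,S) → sL=60/337, sR=12/113, mL=5412/38081, mR=4758/38081
sensor matrix S = [[12/41, 60/73], [60/337, 12/113]]; det S = -13136256/113976433
solve [mL_A; mL_B] = S·[w00; w01] and [mR_A; mR_B] = S·[w10; w11]:
  w00 = 1/2, w01 = 1/2, w10 = 1, w11 = -1/2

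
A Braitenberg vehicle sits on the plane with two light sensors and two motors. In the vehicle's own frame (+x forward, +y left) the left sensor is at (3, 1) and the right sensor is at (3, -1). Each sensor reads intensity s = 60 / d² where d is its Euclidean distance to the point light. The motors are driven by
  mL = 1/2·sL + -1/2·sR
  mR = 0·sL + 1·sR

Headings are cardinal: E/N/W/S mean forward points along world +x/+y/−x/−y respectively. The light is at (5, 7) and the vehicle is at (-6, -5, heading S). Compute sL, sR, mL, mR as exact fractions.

12/65 20/123 88/7995 20/123

left sensor world pos  = (-5, -8); dL² = 325
right sensor world pos = (-7, -8); dR² = 369
sL = 60/325 = 12/65
sR = 60/369 = 20/123
mL = 1/2·sL + -1/2·sR = 88/7995
mR = 0·sL + 1·sR = 20/123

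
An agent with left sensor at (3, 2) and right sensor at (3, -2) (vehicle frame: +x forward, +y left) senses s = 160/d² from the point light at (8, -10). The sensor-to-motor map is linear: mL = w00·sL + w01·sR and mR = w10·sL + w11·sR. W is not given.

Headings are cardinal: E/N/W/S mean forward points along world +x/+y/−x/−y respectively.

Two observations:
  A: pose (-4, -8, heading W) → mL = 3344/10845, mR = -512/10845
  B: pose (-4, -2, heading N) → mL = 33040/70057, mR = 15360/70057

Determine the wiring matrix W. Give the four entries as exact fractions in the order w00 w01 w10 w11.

obs A: pose=(-4,-8,W) → sL=32/45, sR=160/241, mL=3344/10845, mR=-512/10845
obs B: pose=(-4,-2,N) → sL=160/317, sR=160/221, mL=33040/70057, mR=15360/70057
sensor matrix S = [[32/45, 160/241], [160/317, 160/221]]; det S = 27312128/151953633
solve [mL_A; mL_B] = S·[w00; w01] and [mR_A; mR_B] = S·[w10; w11]:
  w00 = -1/2, w01 = 1, w10 = -1, w11 = 1

-1/2 1 -1 1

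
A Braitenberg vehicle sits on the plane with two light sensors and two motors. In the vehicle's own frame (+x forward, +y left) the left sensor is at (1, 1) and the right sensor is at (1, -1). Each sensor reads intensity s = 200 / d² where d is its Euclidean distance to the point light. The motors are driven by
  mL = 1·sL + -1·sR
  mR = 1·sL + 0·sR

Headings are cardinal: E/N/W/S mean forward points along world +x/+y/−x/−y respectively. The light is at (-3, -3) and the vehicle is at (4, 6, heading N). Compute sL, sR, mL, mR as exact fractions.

25/17 50/41 175/697 25/17

left sensor world pos  = (3, 7); dL² = 136
right sensor world pos = (5, 7); dR² = 164
sL = 200/136 = 25/17
sR = 200/164 = 50/41
mL = 1·sL + -1·sR = 175/697
mR = 1·sL + 0·sR = 25/17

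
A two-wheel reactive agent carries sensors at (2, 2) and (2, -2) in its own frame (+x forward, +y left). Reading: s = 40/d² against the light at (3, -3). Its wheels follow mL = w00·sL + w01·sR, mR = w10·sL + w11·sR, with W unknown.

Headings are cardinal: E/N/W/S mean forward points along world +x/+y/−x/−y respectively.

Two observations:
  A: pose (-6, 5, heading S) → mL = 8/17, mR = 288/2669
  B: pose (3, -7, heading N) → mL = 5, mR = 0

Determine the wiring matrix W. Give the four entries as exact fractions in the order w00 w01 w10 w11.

1 0 1/2 -1/2

obs A: pose=(-6,5,S) → sL=8/17, sR=40/157, mL=8/17, mR=288/2669
obs B: pose=(3,-7,N) → sL=5, sR=5, mL=5, mR=0
sensor matrix S = [[8/17, 40/157], [5, 5]]; det S = 2880/2669
solve [mL_A; mL_B] = S·[w00; w01] and [mR_A; mR_B] = S·[w10; w11]:
  w00 = 1, w01 = 0, w10 = 1/2, w11 = -1/2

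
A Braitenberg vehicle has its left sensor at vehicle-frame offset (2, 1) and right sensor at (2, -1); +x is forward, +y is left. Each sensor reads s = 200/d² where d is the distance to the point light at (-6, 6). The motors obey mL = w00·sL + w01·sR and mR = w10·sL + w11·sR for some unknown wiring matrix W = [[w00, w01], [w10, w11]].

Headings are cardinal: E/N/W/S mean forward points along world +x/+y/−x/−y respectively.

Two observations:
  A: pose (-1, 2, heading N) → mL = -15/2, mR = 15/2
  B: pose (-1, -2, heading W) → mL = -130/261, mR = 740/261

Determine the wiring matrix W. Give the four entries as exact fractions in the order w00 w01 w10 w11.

obs A: pose=(-1,2,N) → sL=10, sR=5, mL=-15/2, mR=15/2
obs B: pose=(-1,-2,W) → sL=20/9, sR=100/29, mL=-130/261, mR=740/261
sensor matrix S = [[10, 5], [20/9, 100/29]]; det S = 6100/261
solve [mL_A; mL_B] = S·[w00; w01] and [mR_A; mR_B] = S·[w10; w11]:
  w00 = -1, w01 = 1/2, w10 = 1/2, w11 = 1/2

-1 1/2 1/2 1/2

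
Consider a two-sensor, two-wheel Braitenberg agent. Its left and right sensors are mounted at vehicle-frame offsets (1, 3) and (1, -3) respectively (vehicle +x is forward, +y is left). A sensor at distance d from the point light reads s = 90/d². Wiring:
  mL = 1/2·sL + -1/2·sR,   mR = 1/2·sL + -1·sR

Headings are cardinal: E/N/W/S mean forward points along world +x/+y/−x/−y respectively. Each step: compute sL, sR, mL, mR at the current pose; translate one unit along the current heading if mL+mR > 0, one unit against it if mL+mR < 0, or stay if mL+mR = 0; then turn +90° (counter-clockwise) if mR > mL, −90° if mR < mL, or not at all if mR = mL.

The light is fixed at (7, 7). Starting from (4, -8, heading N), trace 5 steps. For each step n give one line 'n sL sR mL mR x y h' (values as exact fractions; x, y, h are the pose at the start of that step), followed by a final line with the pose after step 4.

n=0: pose=(4,-8,N); sL=45/116, sR=45/98; mL=-405/11368, mR=-3015/11368; mL+mR=-855/2842 → advance -1; mR−mL=-45/196 → turn -1·90°
n=1: pose=(4,-9,E); sL=90/173, sR=18/73; mL=1728/12629, mR=171/12629; mL+mR=1899/12629 → advance +1; mR−mL=-9/73 → turn -1·90°
n=2: pose=(5,-9,S); sL=9/29, sR=45/157; mL=54/4553, mR=-1197/9106; mL+mR=-1089/9106 → advance -1; mR−mL=-45/314 → turn -1·90°
n=3: pose=(5,-8,W); sL=10/37, sR=10/17; mL=-100/629, mR=-285/629; mL+mR=-385/629 → advance -1; mR−mL=-5/17 → turn -1·90°
n=4: pose=(6,-8,N); sL=45/106, sR=9/20; mL=-27/2120, mR=-63/265; mL+mR=-531/2120 → advance -1; mR−mL=-9/40 → turn -1·90°

0 45/116 45/98 -405/11368 -3015/11368 4 -8 N
1 90/173 18/73 1728/12629 171/12629 4 -9 E
2 9/29 45/157 54/4553 -1197/9106 5 -9 S
3 10/37 10/17 -100/629 -285/629 5 -8 W
4 45/106 9/20 -27/2120 -63/265 6 -8 N
final 6 -9 E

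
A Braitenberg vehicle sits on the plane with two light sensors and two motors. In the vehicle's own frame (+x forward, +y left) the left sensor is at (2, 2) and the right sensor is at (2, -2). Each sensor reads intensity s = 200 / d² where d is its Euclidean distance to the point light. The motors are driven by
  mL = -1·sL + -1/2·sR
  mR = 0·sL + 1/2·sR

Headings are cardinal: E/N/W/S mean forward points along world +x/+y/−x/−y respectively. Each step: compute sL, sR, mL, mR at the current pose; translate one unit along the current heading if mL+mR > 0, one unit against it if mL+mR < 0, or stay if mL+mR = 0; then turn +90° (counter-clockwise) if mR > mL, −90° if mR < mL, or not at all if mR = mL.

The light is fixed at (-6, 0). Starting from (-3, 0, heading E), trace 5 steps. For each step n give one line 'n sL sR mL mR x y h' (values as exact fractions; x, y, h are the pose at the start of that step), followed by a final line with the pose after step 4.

n=0: pose=(-3,0,E); sL=200/29, sR=200/29; mL=-300/29, mR=100/29; mL+mR=-200/29 → advance -1; mR−mL=400/29 → turn +1·90°
n=1: pose=(-4,0,N); sL=50, sR=10; mL=-55, mR=5; mL+mR=-50 → advance -1; mR−mL=60 → turn +1·90°
n=2: pose=(-4,-1,W); sL=200/9, sR=200; mL=-1100/9, mR=100; mL+mR=-200/9 → advance -1; mR−mL=2000/9 → turn +1·90°
n=3: pose=(-3,-1,S); sL=100/17, sR=20; mL=-270/17, mR=10; mL+mR=-100/17 → advance -1; mR−mL=440/17 → turn +1·90°
n=4: pose=(-3,0,E); sL=200/29, sR=200/29; mL=-300/29, mR=100/29; mL+mR=-200/29 → advance -1; mR−mL=400/29 → turn +1·90°

0 200/29 200/29 -300/29 100/29 -3 0 E
1 50 10 -55 5 -4 0 N
2 200/9 200 -1100/9 100 -4 -1 W
3 100/17 20 -270/17 10 -3 -1 S
4 200/29 200/29 -300/29 100/29 -3 0 E
final -4 0 N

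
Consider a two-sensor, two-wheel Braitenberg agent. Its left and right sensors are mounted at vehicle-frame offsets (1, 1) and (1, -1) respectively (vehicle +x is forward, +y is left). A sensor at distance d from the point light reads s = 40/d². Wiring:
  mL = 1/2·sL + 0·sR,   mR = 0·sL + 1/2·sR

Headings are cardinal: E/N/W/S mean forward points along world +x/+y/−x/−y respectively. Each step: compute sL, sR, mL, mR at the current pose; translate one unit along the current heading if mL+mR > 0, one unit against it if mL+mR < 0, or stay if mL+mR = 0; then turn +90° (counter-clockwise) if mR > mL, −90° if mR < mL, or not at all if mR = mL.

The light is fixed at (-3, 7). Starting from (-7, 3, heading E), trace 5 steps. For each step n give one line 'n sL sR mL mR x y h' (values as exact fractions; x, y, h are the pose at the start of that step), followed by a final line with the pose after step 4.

0 20/9 20/17 10/9 10/17 -7 3 E
1 40/29 40/41 20/29 20/41 -6 3 S
2 10/13 5/4 5/13 5/8 -6 2 W
3 8/9 40/61 4/9 20/61 -7 2 S
4 20/37 4/5 10/37 2/5 -7 1 W
final -8 1 S

n=0: pose=(-7,3,E); sL=20/9, sR=20/17; mL=10/9, mR=10/17; mL+mR=260/153 → advance +1; mR−mL=-80/153 → turn -1·90°
n=1: pose=(-6,3,S); sL=40/29, sR=40/41; mL=20/29, mR=20/41; mL+mR=1400/1189 → advance +1; mR−mL=-240/1189 → turn -1·90°
n=2: pose=(-6,2,W); sL=10/13, sR=5/4; mL=5/13, mR=5/8; mL+mR=105/104 → advance +1; mR−mL=25/104 → turn +1·90°
n=3: pose=(-7,2,S); sL=8/9, sR=40/61; mL=4/9, mR=20/61; mL+mR=424/549 → advance +1; mR−mL=-64/549 → turn -1·90°
n=4: pose=(-7,1,W); sL=20/37, sR=4/5; mL=10/37, mR=2/5; mL+mR=124/185 → advance +1; mR−mL=24/185 → turn +1·90°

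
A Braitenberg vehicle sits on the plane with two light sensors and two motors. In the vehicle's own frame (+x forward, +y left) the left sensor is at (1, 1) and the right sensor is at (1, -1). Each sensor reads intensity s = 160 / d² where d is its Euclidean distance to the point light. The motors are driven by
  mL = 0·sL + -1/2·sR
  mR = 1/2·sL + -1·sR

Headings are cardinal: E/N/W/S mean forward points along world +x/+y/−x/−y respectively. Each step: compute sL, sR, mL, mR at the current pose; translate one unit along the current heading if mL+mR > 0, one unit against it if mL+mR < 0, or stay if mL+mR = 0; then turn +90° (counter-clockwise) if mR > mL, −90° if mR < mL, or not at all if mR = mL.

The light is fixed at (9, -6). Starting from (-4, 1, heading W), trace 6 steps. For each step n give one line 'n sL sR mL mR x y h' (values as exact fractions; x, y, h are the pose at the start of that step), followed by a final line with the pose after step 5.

n=0: pose=(-4,1,W); sL=20/29, sR=8/13; mL=-4/13, mR=-102/377; mL+mR=-218/377 → advance -1; mR−mL=14/377 → turn +1·90°
n=1: pose=(-3,1,S); sL=160/157, sR=32/41; mL=-16/41, mR=-1744/6437; mL+mR=-4256/6437 → advance -1; mR−mL=768/6437 → turn +1·90°
n=2: pose=(-3,2,E); sL=80/101, sR=16/17; mL=-8/17, mR=-936/1717; mL+mR=-1744/1717 → advance -1; mR−mL=-128/1717 → turn -1·90°
n=3: pose=(-4,2,S); sL=160/193, sR=32/49; mL=-16/49, mR=-2256/9457; mL+mR=-5344/9457 → advance -1; mR−mL=832/9457 → turn +1·90°
n=4: pose=(-4,3,E); sL=40/61, sR=10/13; mL=-5/13, mR=-350/793; mL+mR=-655/793 → advance -1; mR−mL=-45/793 → turn -1·90°
n=5: pose=(-5,3,S); sL=160/233, sR=160/289; mL=-80/289, mR=-14160/67337; mL+mR=-32800/67337 → advance -1; mR−mL=4480/67337 → turn +1·90°

0 20/29 8/13 -4/13 -102/377 -4 1 W
1 160/157 32/41 -16/41 -1744/6437 -3 1 S
2 80/101 16/17 -8/17 -936/1717 -3 2 E
3 160/193 32/49 -16/49 -2256/9457 -4 2 S
4 40/61 10/13 -5/13 -350/793 -4 3 E
5 160/233 160/289 -80/289 -14160/67337 -5 3 S
final -5 4 E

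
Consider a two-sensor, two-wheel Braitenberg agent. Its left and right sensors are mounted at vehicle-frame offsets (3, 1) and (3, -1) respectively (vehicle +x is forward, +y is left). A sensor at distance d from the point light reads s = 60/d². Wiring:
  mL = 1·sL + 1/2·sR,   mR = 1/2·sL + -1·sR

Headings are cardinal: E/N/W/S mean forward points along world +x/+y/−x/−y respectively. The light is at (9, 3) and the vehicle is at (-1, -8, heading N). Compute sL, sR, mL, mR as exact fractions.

12/37 12/29 570/1073 -270/1073

left sensor world pos  = (-2, -5); dL² = 185
right sensor world pos = (0, -5); dR² = 145
sL = 60/185 = 12/37
sR = 60/145 = 12/29
mL = 1·sL + 1/2·sR = 570/1073
mR = 1/2·sL + -1·sR = -270/1073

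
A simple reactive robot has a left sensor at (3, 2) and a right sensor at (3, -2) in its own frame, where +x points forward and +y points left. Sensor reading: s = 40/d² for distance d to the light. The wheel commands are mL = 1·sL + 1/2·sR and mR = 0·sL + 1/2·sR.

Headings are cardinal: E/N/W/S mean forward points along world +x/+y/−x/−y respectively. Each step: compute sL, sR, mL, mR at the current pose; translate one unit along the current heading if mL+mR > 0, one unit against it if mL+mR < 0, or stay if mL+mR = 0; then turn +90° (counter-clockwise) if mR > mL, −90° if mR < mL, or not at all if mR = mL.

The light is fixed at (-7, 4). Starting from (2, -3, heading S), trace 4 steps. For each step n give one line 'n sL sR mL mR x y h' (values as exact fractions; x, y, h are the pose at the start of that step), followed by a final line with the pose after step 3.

0 40/221 40/149 10380/32929 20/149 2 -3 S
1 5/17 5/9 175/306 5/18 2 -4 W
2 40/61 8/25 1244/1525 4/25 1 -4 N
3 20/73 20/101 2750/7373 10/101 1 -3 E
final 2 -3 S

n=0: pose=(2,-3,S); sL=40/221, sR=40/149; mL=10380/32929, mR=20/149; mL+mR=14800/32929 → advance +1; mR−mL=-40/221 → turn -1·90°
n=1: pose=(2,-4,W); sL=5/17, sR=5/9; mL=175/306, mR=5/18; mL+mR=130/153 → advance +1; mR−mL=-5/17 → turn -1·90°
n=2: pose=(1,-4,N); sL=40/61, sR=8/25; mL=1244/1525, mR=4/25; mL+mR=1488/1525 → advance +1; mR−mL=-40/61 → turn -1·90°
n=3: pose=(1,-3,E); sL=20/73, sR=20/101; mL=2750/7373, mR=10/101; mL+mR=3480/7373 → advance +1; mR−mL=-20/73 → turn -1·90°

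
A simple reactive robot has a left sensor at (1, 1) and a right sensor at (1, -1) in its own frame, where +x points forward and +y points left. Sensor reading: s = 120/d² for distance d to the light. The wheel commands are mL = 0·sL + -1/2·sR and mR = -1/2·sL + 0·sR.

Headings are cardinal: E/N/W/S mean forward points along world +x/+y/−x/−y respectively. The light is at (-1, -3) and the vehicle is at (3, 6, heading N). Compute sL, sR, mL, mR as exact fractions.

120/109 24/25 -12/25 -60/109

left sensor world pos  = (2, 7); dL² = 109
right sensor world pos = (4, 7); dR² = 125
sL = 120/109 = 120/109
sR = 120/125 = 24/25
mL = 0·sL + -1/2·sR = -12/25
mR = -1/2·sL + 0·sR = -60/109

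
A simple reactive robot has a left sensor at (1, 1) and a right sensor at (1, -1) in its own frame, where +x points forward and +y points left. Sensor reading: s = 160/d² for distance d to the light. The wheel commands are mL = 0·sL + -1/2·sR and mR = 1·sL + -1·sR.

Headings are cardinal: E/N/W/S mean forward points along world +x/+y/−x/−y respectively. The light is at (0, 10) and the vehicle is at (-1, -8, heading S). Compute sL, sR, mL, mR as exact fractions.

160/361 32/73 -16/73 128/26353

left sensor world pos  = (0, -9); dL² = 361
right sensor world pos = (-2, -9); dR² = 365
sL = 160/361 = 160/361
sR = 160/365 = 32/73
mL = 0·sL + -1/2·sR = -16/73
mR = 1·sL + -1·sR = 128/26353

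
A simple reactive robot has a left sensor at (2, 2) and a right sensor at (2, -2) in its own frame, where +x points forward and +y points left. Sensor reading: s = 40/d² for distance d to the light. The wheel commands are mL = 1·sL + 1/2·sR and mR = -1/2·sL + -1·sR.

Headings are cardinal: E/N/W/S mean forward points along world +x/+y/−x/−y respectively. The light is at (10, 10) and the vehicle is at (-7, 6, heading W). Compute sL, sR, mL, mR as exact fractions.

left sensor world pos  = (-9, 4); dL² = 397
right sensor world pos = (-9, 8); dR² = 365
sL = 40/397 = 40/397
sR = 40/365 = 8/73
mL = 1·sL + 1/2·sR = 4508/28981
mR = -1/2·sL + -1·sR = -4636/28981

40/397 8/73 4508/28981 -4636/28981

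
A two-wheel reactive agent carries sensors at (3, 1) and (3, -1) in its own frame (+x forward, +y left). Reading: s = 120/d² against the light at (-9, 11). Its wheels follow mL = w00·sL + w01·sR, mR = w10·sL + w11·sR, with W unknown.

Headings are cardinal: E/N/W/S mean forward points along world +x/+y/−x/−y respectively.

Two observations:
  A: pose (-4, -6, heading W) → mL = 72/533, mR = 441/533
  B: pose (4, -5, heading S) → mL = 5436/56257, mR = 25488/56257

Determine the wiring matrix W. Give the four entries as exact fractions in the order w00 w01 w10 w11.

obs A: pose=(-4,-6,W) → sL=15/41, sR=6/13, mL=72/533, mR=441/533
obs B: pose=(4,-5,S) → sL=120/557, sR=24/101, mL=5436/56257, mR=25488/56257
sensor matrix S = [[15/41, 6/13], [120/557, 24/101]]; det S = -374760/29984981
solve [mL_A; mL_B] = S·[w00; w01] and [mR_A; mR_B] = S·[w10; w11]:
  w00 = 1, w01 = -1/2, w10 = 1, w11 = 1

1 -1/2 1 1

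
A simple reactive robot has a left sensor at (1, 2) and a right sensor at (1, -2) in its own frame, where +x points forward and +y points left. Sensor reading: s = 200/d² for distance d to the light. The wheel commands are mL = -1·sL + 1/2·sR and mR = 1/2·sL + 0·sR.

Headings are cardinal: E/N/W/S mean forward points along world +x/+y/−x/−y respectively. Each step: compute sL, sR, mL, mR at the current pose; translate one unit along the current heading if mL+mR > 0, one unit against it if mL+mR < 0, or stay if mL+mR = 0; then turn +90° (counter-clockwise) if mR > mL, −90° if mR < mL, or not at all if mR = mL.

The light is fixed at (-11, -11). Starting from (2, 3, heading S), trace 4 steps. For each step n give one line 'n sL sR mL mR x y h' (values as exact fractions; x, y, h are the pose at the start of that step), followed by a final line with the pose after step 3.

n=0: pose=(2,3,S); sL=100/197, sR=20/29; mL=-930/5713, mR=50/197; mL+mR=520/5713 → advance +1; mR−mL=2380/5713 → turn +1·90°
n=1: pose=(2,2,E); sL=200/421, sR=200/317; mL=-21300/133457, mR=100/421; mL+mR=10400/133457 → advance +1; mR−mL=53000/133457 → turn +1·90°
n=2: pose=(3,2,N); sL=10/17, sR=50/113; mL=-705/1921, mR=5/17; mL+mR=-140/1921 → advance -1; mR−mL=1270/1921 → turn +1·90°
n=3: pose=(3,1,W); sL=200/269, sR=40/73; mL=-9220/19637, mR=100/269; mL+mR=-1920/19637 → advance -1; mR−mL=16520/19637 → turn +1·90°

0 100/197 20/29 -930/5713 50/197 2 3 S
1 200/421 200/317 -21300/133457 100/421 2 2 E
2 10/17 50/113 -705/1921 5/17 3 2 N
3 200/269 40/73 -9220/19637 100/269 3 1 W
final 4 1 S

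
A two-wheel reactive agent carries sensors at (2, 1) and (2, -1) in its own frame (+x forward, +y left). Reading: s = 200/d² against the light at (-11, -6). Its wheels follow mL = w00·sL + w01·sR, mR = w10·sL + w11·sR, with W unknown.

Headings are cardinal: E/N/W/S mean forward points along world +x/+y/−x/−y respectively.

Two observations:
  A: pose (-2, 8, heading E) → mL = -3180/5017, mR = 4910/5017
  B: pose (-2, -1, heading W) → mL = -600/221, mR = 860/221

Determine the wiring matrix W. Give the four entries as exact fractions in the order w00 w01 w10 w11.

obs A: pose=(-2,8,E) → sL=100/173, sR=20/29, mL=-3180/5017, mR=4910/5017
obs B: pose=(-2,-1,W) → sL=40/13, sR=40/17, mL=-600/221, mR=860/221
sensor matrix S = [[100/173, 20/29], [40/13, 40/17]]; det S = -844800/1108757
solve [mL_A; mL_B] = S·[w00; w01] and [mR_A; mR_B] = S·[w10; w11]:
  w00 = -1/2, w01 = -1/2, w10 = 1/2, w11 = 1

-1/2 -1/2 1/2 1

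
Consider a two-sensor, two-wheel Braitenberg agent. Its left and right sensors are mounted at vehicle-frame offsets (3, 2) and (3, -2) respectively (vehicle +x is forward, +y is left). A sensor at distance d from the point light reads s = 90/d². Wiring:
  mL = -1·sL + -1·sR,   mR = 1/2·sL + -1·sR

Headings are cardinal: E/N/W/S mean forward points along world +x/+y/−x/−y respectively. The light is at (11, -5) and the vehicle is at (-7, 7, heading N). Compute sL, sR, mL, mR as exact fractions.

18/125 90/481 -19908/60125 -6921/60125

left sensor world pos  = (-9, 10); dL² = 625
right sensor world pos = (-5, 10); dR² = 481
sL = 90/625 = 18/125
sR = 90/481 = 90/481
mL = -1·sL + -1·sR = -19908/60125
mR = 1/2·sL + -1·sR = -6921/60125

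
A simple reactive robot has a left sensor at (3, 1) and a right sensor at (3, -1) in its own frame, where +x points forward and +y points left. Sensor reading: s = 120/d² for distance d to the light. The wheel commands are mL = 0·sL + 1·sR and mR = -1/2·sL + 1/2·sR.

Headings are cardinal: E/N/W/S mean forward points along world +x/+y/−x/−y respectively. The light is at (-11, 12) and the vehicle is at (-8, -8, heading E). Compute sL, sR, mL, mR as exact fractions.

120/397 40/159 40/159 -1600/63123

left sensor world pos  = (-5, -7); dL² = 397
right sensor world pos = (-5, -9); dR² = 477
sL = 120/397 = 120/397
sR = 120/477 = 40/159
mL = 0·sL + 1·sR = 40/159
mR = -1/2·sL + 1/2·sR = -1600/63123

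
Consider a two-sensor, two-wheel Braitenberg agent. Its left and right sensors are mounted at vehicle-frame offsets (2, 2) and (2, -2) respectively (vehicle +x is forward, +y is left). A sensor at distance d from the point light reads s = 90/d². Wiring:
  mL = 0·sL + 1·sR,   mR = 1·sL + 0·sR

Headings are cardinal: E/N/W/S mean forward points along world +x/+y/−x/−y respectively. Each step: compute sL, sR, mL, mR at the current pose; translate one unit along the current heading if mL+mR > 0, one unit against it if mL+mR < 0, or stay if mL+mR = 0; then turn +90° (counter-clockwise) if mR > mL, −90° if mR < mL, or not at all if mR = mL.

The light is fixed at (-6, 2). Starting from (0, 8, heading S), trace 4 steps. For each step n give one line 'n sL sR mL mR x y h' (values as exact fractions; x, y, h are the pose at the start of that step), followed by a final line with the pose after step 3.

0 9/8 45/16 45/16 9/8 0 8 S
1 18/5 18/13 18/13 18/5 0 7 W
2 45/29 5 5 45/29 -1 7 S
3 90/13 2 2 90/13 -1 6 W
final -2 6 S

n=0: pose=(0,8,S); sL=9/8, sR=45/16; mL=45/16, mR=9/8; mL+mR=63/16 → advance +1; mR−mL=-27/16 → turn -1·90°
n=1: pose=(0,7,W); sL=18/5, sR=18/13; mL=18/13, mR=18/5; mL+mR=324/65 → advance +1; mR−mL=144/65 → turn +1·90°
n=2: pose=(-1,7,S); sL=45/29, sR=5; mL=5, mR=45/29; mL+mR=190/29 → advance +1; mR−mL=-100/29 → turn -1·90°
n=3: pose=(-1,6,W); sL=90/13, sR=2; mL=2, mR=90/13; mL+mR=116/13 → advance +1; mR−mL=64/13 → turn +1·90°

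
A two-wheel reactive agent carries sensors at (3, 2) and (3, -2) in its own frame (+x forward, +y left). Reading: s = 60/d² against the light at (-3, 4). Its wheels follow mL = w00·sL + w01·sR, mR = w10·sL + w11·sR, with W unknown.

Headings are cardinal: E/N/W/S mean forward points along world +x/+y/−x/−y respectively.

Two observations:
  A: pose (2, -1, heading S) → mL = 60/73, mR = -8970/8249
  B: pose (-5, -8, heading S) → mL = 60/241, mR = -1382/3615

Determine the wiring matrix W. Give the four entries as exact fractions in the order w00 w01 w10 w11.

0 1 -1/2 -1

obs A: pose=(2,-1,S) → sL=60/113, sR=60/73, mL=60/73, mR=-8970/8249
obs B: pose=(-5,-8,S) → sL=4/15, sR=60/241, mL=60/241, mR=-1382/3615
sensor matrix S = [[60/113, 60/73], [4/15, 60/241]]; det S = -172928/1988009
solve [mL_A; mL_B] = S·[w00; w01] and [mR_A; mR_B] = S·[w10; w11]:
  w00 = 0, w01 = 1, w10 = -1/2, w11 = -1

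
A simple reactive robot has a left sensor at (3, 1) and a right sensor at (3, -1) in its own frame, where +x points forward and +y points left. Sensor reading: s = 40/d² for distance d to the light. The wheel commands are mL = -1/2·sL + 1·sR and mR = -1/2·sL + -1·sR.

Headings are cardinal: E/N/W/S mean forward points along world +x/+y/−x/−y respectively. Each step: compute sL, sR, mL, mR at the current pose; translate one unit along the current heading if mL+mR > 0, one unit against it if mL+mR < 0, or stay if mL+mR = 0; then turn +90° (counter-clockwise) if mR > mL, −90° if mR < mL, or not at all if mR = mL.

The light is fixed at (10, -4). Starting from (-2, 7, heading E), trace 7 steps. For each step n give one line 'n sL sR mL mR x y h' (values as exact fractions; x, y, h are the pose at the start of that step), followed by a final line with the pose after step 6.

n=0: pose=(-2,7,E); sL=8/45, sR=40/181; mL=1076/8145, mR=-2524/8145; mL+mR=-8/45 → advance -1; mR−mL=-80/181 → turn -1·90°
n=1: pose=(-3,7,S); sL=5/26, sR=2/13; mL=3/52, mR=-1/4; mL+mR=-5/26 → advance -1; mR−mL=-4/13 → turn -1·90°
n=2: pose=(-3,8,W); sL=40/377, sR=8/85; mL=1316/32045, mR=-4716/32045; mL+mR=-40/377 → advance -1; mR−mL=-16/85 → turn -1·90°
n=3: pose=(-2,8,N); sL=20/197, sR=20/173; mL=2210/34081, mR=-5670/34081; mL+mR=-20/197 → advance -1; mR−mL=-40/173 → turn -1·90°
n=4: pose=(-2,7,E); sL=8/45, sR=40/181; mL=1076/8145, mR=-2524/8145; mL+mR=-8/45 → advance -1; mR−mL=-80/181 → turn -1·90°
n=5: pose=(-3,7,S); sL=5/26, sR=2/13; mL=3/52, mR=-1/4; mL+mR=-5/26 → advance -1; mR−mL=-4/13 → turn -1·90°
n=6: pose=(-3,8,W); sL=40/377, sR=8/85; mL=1316/32045, mR=-4716/32045; mL+mR=-40/377 → advance -1; mR−mL=-16/85 → turn -1·90°

0 8/45 40/181 1076/8145 -2524/8145 -2 7 E
1 5/26 2/13 3/52 -1/4 -3 7 S
2 40/377 8/85 1316/32045 -4716/32045 -3 8 W
3 20/197 20/173 2210/34081 -5670/34081 -2 8 N
4 8/45 40/181 1076/8145 -2524/8145 -2 7 E
5 5/26 2/13 3/52 -1/4 -3 7 S
6 40/377 8/85 1316/32045 -4716/32045 -3 8 W
final -2 8 N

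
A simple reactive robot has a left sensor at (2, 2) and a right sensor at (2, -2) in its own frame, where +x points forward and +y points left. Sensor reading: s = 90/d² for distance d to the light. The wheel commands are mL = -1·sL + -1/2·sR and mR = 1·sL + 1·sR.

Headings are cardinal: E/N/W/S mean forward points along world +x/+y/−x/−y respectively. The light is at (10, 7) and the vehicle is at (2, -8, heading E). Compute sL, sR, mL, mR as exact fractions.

left sensor world pos  = (4, -6); dL² = 205
right sensor world pos = (4, -10); dR² = 325
sL = 90/205 = 18/41
sR = 90/325 = 18/65
mL = -1·sL + -1/2·sR = -1539/2665
mR = 1·sL + 1·sR = 1908/2665

18/41 18/65 -1539/2665 1908/2665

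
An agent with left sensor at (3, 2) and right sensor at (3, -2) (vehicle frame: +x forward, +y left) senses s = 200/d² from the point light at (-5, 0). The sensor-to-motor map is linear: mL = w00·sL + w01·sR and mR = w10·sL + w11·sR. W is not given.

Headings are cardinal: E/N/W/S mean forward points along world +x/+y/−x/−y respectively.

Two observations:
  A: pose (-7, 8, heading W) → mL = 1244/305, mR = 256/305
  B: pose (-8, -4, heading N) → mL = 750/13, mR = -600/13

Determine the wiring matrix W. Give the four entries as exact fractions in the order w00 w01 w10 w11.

obs A: pose=(-7,8,W) → sL=200/61, sR=8/5, mL=1244/305, mR=256/305
obs B: pose=(-8,-4,N) → sL=100/13, sR=100, mL=750/13, mR=-600/13
sensor matrix S = [[200/61, 8/5], [100/13, 100]]; det S = 250240/793
solve [mL_A; mL_B] = S·[w00; w01] and [mR_A; mR_B] = S·[w10; w11]:
  w00 = 1, w01 = 1/2, w10 = 1/2, w11 = -1/2

1 1/2 1/2 -1/2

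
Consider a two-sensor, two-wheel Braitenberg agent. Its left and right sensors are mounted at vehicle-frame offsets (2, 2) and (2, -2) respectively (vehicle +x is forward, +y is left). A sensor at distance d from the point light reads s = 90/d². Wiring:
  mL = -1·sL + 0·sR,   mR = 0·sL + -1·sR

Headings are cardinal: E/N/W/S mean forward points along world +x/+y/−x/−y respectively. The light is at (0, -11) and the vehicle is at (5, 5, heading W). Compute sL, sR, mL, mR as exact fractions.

left sensor world pos  = (3, 3); dL² = 205
right sensor world pos = (3, 7); dR² = 333
sL = 90/205 = 18/41
sR = 90/333 = 10/37
mL = -1·sL + 0·sR = -18/41
mR = 0·sL + -1·sR = -10/37

18/41 10/37 -18/41 -10/37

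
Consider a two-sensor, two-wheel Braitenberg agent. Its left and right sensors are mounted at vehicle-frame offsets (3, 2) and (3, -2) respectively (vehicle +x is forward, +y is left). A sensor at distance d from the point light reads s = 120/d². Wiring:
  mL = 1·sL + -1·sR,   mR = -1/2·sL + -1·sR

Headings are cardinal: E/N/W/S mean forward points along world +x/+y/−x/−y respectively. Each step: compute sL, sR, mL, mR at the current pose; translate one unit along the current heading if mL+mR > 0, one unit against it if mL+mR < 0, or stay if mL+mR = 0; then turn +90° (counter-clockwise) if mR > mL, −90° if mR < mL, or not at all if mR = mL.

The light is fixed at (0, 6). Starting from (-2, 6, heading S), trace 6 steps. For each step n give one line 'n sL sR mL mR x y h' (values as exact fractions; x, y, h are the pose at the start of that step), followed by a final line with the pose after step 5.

0 40/3 24/5 128/15 -172/15 -2 6 S
1 60/13 60/17 240/221 -1290/221 -2 7 W
2 24/5 120/17 -192/85 -804/85 -1 7 N
3 15 15 0 -45/2 -1 6 E
4 40/3 24/5 128/15 -172/15 -2 6 S
5 60/13 60/17 240/221 -1290/221 -2 7 W
final -1 7 N

n=0: pose=(-2,6,S); sL=40/3, sR=24/5; mL=128/15, mR=-172/15; mL+mR=-44/15 → advance -1; mR−mL=-20 → turn -1·90°
n=1: pose=(-2,7,W); sL=60/13, sR=60/17; mL=240/221, mR=-1290/221; mL+mR=-1050/221 → advance -1; mR−mL=-90/13 → turn -1·90°
n=2: pose=(-1,7,N); sL=24/5, sR=120/17; mL=-192/85, mR=-804/85; mL+mR=-996/85 → advance -1; mR−mL=-36/5 → turn -1·90°
n=3: pose=(-1,6,E); sL=15, sR=15; mL=0, mR=-45/2; mL+mR=-45/2 → advance -1; mR−mL=-45/2 → turn -1·90°
n=4: pose=(-2,6,S); sL=40/3, sR=24/5; mL=128/15, mR=-172/15; mL+mR=-44/15 → advance -1; mR−mL=-20 → turn -1·90°
n=5: pose=(-2,7,W); sL=60/13, sR=60/17; mL=240/221, mR=-1290/221; mL+mR=-1050/221 → advance -1; mR−mL=-90/13 → turn -1·90°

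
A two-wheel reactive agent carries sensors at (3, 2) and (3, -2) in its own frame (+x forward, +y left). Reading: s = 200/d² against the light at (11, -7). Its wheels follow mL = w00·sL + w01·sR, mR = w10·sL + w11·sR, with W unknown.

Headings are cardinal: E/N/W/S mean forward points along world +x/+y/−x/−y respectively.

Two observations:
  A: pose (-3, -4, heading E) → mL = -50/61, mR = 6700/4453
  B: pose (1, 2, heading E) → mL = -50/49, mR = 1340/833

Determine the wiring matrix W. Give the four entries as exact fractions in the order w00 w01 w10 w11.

obs A: pose=(-3,-4,E) → sL=100/73, sR=100/61, mL=-50/61, mR=6700/4453
obs B: pose=(1,2,E) → sL=20/17, sR=100/49, mL=-50/49, mR=1340/833
sensor matrix S = [[100/73, 100/61], [20/17, 100/49]]; det S = 3216000/3709349
solve [mL_A; mL_B] = S·[w00; w01] and [mR_A; mR_B] = S·[w10; w11]:
  w00 = 0, w01 = -1/2, w10 = 1/2, w11 = 1/2

0 -1/2 1/2 1/2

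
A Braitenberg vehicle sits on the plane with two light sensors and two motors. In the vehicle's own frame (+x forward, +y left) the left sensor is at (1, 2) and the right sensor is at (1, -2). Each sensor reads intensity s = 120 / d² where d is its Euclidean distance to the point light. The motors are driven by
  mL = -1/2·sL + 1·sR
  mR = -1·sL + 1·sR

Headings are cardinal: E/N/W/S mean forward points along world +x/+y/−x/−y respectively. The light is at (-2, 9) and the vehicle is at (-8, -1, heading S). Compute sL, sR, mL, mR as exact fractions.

left sensor world pos  = (-6, -2); dL² = 137
right sensor world pos = (-10, -2); dR² = 185
sL = 120/137 = 120/137
sR = 120/185 = 24/37
mL = -1/2·sL + 1·sR = 1068/5069
mR = -1·sL + 1·sR = -1152/5069

120/137 24/37 1068/5069 -1152/5069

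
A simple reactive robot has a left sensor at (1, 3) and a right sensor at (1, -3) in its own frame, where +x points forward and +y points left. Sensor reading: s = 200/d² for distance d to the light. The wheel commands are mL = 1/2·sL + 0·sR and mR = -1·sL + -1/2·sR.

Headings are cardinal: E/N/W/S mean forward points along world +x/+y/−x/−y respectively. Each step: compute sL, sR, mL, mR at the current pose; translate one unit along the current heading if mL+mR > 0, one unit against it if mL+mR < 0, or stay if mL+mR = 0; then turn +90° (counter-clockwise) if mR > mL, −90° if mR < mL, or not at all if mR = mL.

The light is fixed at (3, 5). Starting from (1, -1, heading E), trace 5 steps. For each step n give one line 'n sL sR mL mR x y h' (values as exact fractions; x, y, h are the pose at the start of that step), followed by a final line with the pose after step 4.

0 20 100/41 10 -870/41 1 -1 E
1 200/49 40/17 100/49 -4380/833 0 -1 S
2 5/2 10 5/4 -15/2 0 0 W
3 200/41 200/17 100/41 -7500/697 1 0 N
4 20 100/41 10 -870/41 1 -1 E
final 0 -1 S

n=0: pose=(1,-1,E); sL=20, sR=100/41; mL=10, mR=-870/41; mL+mR=-460/41 → advance -1; mR−mL=-1280/41 → turn -1·90°
n=1: pose=(0,-1,S); sL=200/49, sR=40/17; mL=100/49, mR=-4380/833; mL+mR=-2680/833 → advance -1; mR−mL=-6080/833 → turn -1·90°
n=2: pose=(0,0,W); sL=5/2, sR=10; mL=5/4, mR=-15/2; mL+mR=-25/4 → advance -1; mR−mL=-35/4 → turn -1·90°
n=3: pose=(1,0,N); sL=200/41, sR=200/17; mL=100/41, mR=-7500/697; mL+mR=-5800/697 → advance -1; mR−mL=-9200/697 → turn -1·90°
n=4: pose=(1,-1,E); sL=20, sR=100/41; mL=10, mR=-870/41; mL+mR=-460/41 → advance -1; mR−mL=-1280/41 → turn -1·90°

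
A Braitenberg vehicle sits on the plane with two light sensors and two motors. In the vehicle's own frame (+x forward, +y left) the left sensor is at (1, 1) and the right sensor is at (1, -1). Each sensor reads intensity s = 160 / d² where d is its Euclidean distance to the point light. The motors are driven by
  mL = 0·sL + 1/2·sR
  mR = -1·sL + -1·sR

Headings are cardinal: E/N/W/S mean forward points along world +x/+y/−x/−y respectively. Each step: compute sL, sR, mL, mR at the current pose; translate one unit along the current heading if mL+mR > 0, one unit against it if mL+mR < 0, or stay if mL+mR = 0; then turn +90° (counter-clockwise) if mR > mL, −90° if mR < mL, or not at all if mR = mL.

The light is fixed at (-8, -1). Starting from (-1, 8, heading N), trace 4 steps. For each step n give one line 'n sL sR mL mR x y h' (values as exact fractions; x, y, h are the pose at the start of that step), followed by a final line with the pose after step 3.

n=0: pose=(-1,8,N); sL=20/17, sR=40/41; mL=20/41, mR=-1500/697; mL+mR=-1160/697 → advance -1; mR−mL=-1840/697 → turn -1·90°
n=1: pose=(-1,7,E); sL=32/29, sR=160/113; mL=80/113, mR=-8256/3277; mL+mR=-5936/3277 → advance -1; mR−mL=-10576/3277 → turn -1·90°
n=2: pose=(-2,7,S); sL=80/49, sR=80/37; mL=40/37, mR=-6880/1813; mL+mR=-4920/1813 → advance -1; mR−mL=-8840/1813 → turn -1·90°
n=3: pose=(-2,8,W); sL=160/89, sR=32/25; mL=16/25, mR=-6848/2225; mL+mR=-5424/2225 → advance -1; mR−mL=-8272/2225 → turn -1·90°

0 20/17 40/41 20/41 -1500/697 -1 8 N
1 32/29 160/113 80/113 -8256/3277 -1 7 E
2 80/49 80/37 40/37 -6880/1813 -2 7 S
3 160/89 32/25 16/25 -6848/2225 -2 8 W
final -1 8 N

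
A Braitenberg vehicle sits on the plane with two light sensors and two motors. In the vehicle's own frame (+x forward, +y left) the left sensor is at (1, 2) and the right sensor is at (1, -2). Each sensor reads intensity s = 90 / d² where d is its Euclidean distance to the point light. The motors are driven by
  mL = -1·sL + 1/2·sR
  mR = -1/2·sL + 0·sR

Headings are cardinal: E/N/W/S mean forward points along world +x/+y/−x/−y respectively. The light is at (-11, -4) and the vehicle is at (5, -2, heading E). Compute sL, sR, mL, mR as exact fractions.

18/61 90/289 -2457/17629 -9/61

left sensor world pos  = (6, 0); dL² = 305
right sensor world pos = (6, -4); dR² = 289
sL = 90/305 = 18/61
sR = 90/289 = 90/289
mL = -1·sL + 1/2·sR = -2457/17629
mR = -1/2·sL + 0·sR = -9/61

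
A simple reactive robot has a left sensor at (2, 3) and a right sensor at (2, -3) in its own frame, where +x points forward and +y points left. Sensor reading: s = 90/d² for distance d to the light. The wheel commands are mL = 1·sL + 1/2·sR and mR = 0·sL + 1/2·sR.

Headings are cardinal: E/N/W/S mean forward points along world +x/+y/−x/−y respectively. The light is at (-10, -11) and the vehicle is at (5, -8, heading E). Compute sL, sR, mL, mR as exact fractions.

18/65 90/289 8127/18785 45/289

left sensor world pos  = (7, -5); dL² = 325
right sensor world pos = (7, -11); dR² = 289
sL = 90/325 = 18/65
sR = 90/289 = 90/289
mL = 1·sL + 1/2·sR = 8127/18785
mR = 0·sL + 1/2·sR = 45/289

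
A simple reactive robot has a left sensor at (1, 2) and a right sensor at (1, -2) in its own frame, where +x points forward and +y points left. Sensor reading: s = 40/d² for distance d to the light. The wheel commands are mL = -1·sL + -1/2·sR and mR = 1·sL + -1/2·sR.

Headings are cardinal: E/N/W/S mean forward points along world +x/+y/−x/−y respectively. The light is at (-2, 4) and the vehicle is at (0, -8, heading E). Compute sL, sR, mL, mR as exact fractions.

40/109 8/41 -2076/4469 1204/4469

left sensor world pos  = (1, -6); dL² = 109
right sensor world pos = (1, -10); dR² = 205
sL = 40/109 = 40/109
sR = 40/205 = 8/41
mL = -1·sL + -1/2·sR = -2076/4469
mR = 1·sL + -1/2·sR = 1204/4469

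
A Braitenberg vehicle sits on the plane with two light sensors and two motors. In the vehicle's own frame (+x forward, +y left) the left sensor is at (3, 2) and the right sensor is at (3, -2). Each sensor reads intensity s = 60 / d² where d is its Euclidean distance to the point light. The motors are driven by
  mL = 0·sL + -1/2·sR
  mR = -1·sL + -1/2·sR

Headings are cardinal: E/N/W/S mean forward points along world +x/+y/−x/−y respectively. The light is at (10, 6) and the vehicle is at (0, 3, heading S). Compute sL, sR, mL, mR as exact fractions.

left sensor world pos  = (2, 0); dL² = 100
right sensor world pos = (-2, 0); dR² = 180
sL = 60/100 = 3/5
sR = 60/180 = 1/3
mL = 0·sL + -1/2·sR = -1/6
mR = -1·sL + -1/2·sR = -23/30

3/5 1/3 -1/6 -23/30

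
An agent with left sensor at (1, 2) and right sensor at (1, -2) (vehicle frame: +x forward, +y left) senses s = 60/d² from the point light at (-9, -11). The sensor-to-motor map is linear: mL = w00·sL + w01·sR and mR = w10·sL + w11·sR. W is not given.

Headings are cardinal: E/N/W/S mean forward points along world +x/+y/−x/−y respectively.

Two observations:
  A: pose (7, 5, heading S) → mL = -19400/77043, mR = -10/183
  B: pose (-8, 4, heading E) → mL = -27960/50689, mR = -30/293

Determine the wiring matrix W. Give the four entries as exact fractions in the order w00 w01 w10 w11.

-1 -1 -1/2 0

obs A: pose=(7,5,S) → sL=20/183, sR=60/421, mL=-19400/77043, mR=-10/183
obs B: pose=(-8,4,E) → sL=60/293, sR=60/173, mL=-27960/50689, mR=-30/293
sensor matrix S = [[20/183, 60/421], [60/293, 60/173]]; det S = 11350400/1301744209
solve [mL_A; mL_B] = S·[w00; w01] and [mR_A; mR_B] = S·[w10; w11]:
  w00 = -1, w01 = -1, w10 = -1/2, w11 = 0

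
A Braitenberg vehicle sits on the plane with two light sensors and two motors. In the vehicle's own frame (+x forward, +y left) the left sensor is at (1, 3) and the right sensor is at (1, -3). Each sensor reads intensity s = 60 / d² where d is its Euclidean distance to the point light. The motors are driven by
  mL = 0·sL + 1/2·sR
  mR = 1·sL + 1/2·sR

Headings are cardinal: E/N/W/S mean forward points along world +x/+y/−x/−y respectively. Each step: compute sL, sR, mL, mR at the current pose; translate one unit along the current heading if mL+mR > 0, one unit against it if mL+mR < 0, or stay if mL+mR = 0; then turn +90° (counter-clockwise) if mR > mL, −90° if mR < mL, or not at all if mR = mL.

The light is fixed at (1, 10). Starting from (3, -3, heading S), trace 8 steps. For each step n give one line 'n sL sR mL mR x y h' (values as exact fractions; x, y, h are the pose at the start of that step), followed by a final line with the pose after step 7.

0 60/221 60/197 30/197 18450/43537 3 -3 S
1 6/13 30/149 15/149 1089/1937 3 -4 E
2 60/169 12/41 6/41 3474/6929 4 -4 N
3 3/13 15/26 15/52 27/52 4 -3 W
4 60/221 60/197 30/197 18450/43537 3 -3 S
5 6/13 30/149 15/149 1089/1937 3 -4 E
6 60/169 12/41 6/41 3474/6929 4 -4 N
7 3/13 15/26 15/52 27/52 4 -3 W
final 3 -3 S

n=0: pose=(3,-3,S); sL=60/221, sR=60/197; mL=30/197, mR=18450/43537; mL+mR=25080/43537 → advance +1; mR−mL=60/221 → turn +1·90°
n=1: pose=(3,-4,E); sL=6/13, sR=30/149; mL=15/149, mR=1089/1937; mL+mR=1284/1937 → advance +1; mR−mL=6/13 → turn +1·90°
n=2: pose=(4,-4,N); sL=60/169, sR=12/41; mL=6/41, mR=3474/6929; mL+mR=4488/6929 → advance +1; mR−mL=60/169 → turn +1·90°
n=3: pose=(4,-3,W); sL=3/13, sR=15/26; mL=15/52, mR=27/52; mL+mR=21/26 → advance +1; mR−mL=3/13 → turn +1·90°
n=4: pose=(3,-3,S); sL=60/221, sR=60/197; mL=30/197, mR=18450/43537; mL+mR=25080/43537 → advance +1; mR−mL=60/221 → turn +1·90°
n=5: pose=(3,-4,E); sL=6/13, sR=30/149; mL=15/149, mR=1089/1937; mL+mR=1284/1937 → advance +1; mR−mL=6/13 → turn +1·90°
n=6: pose=(4,-4,N); sL=60/169, sR=12/41; mL=6/41, mR=3474/6929; mL+mR=4488/6929 → advance +1; mR−mL=60/169 → turn +1·90°
n=7: pose=(4,-3,W); sL=3/13, sR=15/26; mL=15/52, mR=27/52; mL+mR=21/26 → advance +1; mR−mL=3/13 → turn +1·90°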